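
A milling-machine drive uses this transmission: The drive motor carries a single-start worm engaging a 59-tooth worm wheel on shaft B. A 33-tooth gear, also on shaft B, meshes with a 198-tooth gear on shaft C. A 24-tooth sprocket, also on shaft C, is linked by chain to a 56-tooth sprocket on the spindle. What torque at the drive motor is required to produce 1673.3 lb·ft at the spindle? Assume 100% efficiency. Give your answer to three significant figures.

2.03 lb·ft

Overall ratio R = 59 × 6 × 2.3333 = 826.
Input torque = output torque / R = 1673.3 / 826 = 2.0258 lb·ft.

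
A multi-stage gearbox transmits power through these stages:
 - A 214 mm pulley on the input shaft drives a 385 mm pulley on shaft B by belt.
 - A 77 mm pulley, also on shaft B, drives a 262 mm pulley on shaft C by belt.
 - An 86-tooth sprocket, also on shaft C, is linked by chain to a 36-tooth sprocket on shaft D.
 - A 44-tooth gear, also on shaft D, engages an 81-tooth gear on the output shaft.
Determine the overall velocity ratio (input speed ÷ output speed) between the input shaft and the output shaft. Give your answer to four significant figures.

4.717

Each stage contributes driven/driver: belt 385/214 = 1.7991, belt 262/77 = 3.4026, chain 36/86 = 0.4186, gear mesh 81/44 = 1.8409.
Overall: 1.7991 × 3.4026 × 0.4186 × 1.8409 = 4.7173.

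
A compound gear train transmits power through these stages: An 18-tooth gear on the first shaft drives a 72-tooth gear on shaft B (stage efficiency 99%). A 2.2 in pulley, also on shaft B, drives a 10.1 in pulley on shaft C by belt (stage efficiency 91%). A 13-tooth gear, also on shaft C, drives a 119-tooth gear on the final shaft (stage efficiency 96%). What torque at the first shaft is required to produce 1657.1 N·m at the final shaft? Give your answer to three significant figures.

Overall ratio R = 4 × 4.5909 × 9.1538 = 168.1; overall efficiency η = 0.99 × 0.91 × 0.96 = 0.8649.
Input torque = output torque / (R × η) = 1657.1 / (168.1 × 0.8649) = 11.398 N·m.

11.4 N·m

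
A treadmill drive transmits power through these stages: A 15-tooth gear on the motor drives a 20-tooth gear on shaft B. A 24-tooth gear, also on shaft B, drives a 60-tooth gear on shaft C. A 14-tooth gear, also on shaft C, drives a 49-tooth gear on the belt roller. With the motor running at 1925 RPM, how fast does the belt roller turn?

165 RPM

the motor → shaft B (gear mesh, 20/15): 1925 ÷ 1.3333 = 1443.8 RPM
shaft B → shaft C (gear mesh, 60/24): 1443.8 ÷ 2.5 = 577.5 RPM
shaft C → the belt roller (gear mesh, 49/14): 577.5 ÷ 3.5 = 165 RPM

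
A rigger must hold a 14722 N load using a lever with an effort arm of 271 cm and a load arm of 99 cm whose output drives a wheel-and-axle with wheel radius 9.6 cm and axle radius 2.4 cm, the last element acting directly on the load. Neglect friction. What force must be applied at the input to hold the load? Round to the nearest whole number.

1345 N

Lever MA = effort arm / load arm = 271/99 = 2.7374.
Wheel-and-axle MA = R/r = 9.6/2.4 = 4.
Combined ideal MA = 2.7374 × 4 = 10.949.
Effort = load / MA = 14722 / 10.949 = 1344.5 N.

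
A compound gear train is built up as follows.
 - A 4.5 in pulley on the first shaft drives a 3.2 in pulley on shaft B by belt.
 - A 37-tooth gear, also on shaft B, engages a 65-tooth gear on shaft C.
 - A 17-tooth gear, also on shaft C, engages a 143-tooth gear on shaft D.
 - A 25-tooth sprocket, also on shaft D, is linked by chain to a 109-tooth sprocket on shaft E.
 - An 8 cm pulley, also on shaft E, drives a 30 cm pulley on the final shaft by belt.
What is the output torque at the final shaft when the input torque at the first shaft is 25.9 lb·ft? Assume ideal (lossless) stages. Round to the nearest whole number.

4450 lb·ft

After the belt (3.2/4.5): 25.9 × 0.71111 = 18.418 lb·ft
After the gear mesh (65/37): 18.418 × 1.7568 = 32.356 lb·ft
After the gear mesh (143/17): 32.356 × 8.4118 = 272.17 lb·ft
After the chain (109/25): 272.17 × 4.36 = 1186.6 lb·ft
After the belt (30/8): 1186.6 × 3.75 = 4449.9 lb·ft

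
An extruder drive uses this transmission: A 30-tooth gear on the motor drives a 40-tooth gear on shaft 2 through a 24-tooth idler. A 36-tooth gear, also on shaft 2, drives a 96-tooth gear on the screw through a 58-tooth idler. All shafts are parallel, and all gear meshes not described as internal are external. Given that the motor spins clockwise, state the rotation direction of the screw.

the motor → shaft 2: driver → idler → driven is 2 external meshes, 2 reversals → CW.
shaft 2 → the screw: driver → idler → driven is 2 external meshes, 2 reversals → CW.
4 reversals in total — an even number — so the screw turns the same way as the motor.

clockwise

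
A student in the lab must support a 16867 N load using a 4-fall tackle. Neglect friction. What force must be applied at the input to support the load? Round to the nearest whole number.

Block-and-tackle MA = number of supporting rope parts = 4.
Effort = load / MA = 16867 / 4 = 4216.8 N.

4217 N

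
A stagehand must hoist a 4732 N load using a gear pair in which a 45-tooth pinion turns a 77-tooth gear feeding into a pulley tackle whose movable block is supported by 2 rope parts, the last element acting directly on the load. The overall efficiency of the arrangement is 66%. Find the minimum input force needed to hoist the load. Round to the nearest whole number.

Gear pair MA = 77/45 = 1.7111.
Block-and-tackle MA = number of supporting rope parts = 2.
Combined ideal MA = 1.7111 × 2 = 3.4222.
Actual MA = 3.4222 × 0.66 = 2.2587.
Effort = load / actual MA = 4732 / 2.2587 = 2095 N.

2095 N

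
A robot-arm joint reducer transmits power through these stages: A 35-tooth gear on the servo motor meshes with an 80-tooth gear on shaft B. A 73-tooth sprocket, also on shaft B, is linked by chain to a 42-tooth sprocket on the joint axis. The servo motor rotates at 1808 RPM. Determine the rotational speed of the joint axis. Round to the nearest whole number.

Gear mesh: ratio = 80/35 = 2.2857, so shaft B turns at 1808 / 2.2857 = 791 RPM.
Chain: ratio = 42/73 = 0.57534, so the joint axis turns at 791 / 0.57534 = 1374.8 RPM.

1375 RPM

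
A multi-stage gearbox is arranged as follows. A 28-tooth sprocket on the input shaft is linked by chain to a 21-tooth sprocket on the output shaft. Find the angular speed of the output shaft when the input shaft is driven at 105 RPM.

140 RPM

Chain: ratio = 21/28 = 0.75, so the output shaft turns at 105 / 0.75 = 140 RPM.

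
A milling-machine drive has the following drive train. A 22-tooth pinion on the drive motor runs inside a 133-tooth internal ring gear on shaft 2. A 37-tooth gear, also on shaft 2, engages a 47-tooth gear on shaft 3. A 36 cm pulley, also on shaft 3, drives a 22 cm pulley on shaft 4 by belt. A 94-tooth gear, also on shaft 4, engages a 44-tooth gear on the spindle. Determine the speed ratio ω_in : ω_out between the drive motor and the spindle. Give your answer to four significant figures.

2.197

Each stage contributes driven/driver: internal gear 133/22 = 6.0455, gear mesh 47/37 = 1.2703, belt 22/36 = 0.61111, gear mesh 44/94 = 0.46809.
Overall: 6.0455 × 1.2703 × 0.61111 × 0.46809 = 2.1967.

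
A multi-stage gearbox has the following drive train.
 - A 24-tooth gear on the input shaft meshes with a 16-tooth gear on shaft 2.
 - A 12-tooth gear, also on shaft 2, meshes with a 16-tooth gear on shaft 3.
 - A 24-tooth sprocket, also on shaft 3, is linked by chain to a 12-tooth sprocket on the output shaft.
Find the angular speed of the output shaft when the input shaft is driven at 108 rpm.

Gear mesh: ratio = 16/24 = 0.66667, so shaft 2 turns at 108 / 0.66667 = 162 rpm.
Gear mesh: ratio = 16/12 = 1.3333, so shaft 3 turns at 162 / 1.3333 = 121.5 rpm.
Chain: ratio = 12/24 = 0.5, so the output shaft turns at 121.5 / 0.5 = 243 rpm.

243 rpm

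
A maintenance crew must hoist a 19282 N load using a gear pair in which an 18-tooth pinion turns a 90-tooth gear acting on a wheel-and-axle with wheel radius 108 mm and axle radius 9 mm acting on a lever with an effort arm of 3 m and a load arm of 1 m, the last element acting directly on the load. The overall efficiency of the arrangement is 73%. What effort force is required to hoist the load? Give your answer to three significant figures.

147 N

Gear pair MA = 90/18 = 5.
Wheel-and-axle MA = R/r = 108/9 = 12.
Lever MA = effort arm / load arm = 3/1 = 3.
Combined ideal MA = 5 × 12 × 3 = 180.
Actual MA = 180 × 0.73 = 131.4.
Effort = load / actual MA = 19282 / 131.4 = 146.74 N.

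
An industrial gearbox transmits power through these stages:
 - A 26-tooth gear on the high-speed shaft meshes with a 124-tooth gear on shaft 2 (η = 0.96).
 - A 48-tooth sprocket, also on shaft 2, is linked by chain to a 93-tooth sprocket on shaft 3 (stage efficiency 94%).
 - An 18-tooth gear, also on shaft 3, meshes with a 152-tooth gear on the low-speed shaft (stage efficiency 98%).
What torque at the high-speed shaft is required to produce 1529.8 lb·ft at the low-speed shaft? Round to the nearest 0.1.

22.2 lb·ft

Overall ratio R = 4.7692 × 1.9375 × 8.4444 = 78.03; overall efficiency η = 0.96 × 0.94 × 0.98 = 0.8844.
Input torque = output torque / (R × η) = 1529.8 / (78.03 × 0.8844) = 22.169 lb·ft.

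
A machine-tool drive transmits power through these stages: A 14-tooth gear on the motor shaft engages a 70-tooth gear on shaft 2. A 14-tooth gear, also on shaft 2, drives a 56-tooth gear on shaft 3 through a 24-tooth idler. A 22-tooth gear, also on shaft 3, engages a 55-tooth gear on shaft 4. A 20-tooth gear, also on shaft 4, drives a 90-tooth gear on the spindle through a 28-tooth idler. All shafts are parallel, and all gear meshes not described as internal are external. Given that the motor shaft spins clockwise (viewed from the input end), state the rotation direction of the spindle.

the motor shaft → shaft 2: external mesh, 1 reversal → CCW.
shaft 2 → shaft 3: driver → idler → driven is 2 external meshes, 2 reversals → CCW.
shaft 3 → shaft 4: external mesh, 1 reversal → CW.
shaft 4 → the spindle: driver → idler → driven is 2 external meshes, 2 reversals → CW.
6 reversals in total — an even number — so the spindle turns the same way as the motor shaft.

clockwise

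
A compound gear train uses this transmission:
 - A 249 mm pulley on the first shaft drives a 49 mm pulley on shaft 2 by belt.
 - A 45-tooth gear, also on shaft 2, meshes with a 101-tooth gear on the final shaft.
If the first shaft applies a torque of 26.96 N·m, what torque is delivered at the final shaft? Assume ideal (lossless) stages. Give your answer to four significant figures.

11.91 N·m

Belt: ratio = 49/249 = 0.19679; torque at shaft 2 = 26.96 × 0.19679 = 5.3054 N·m.
Gear mesh: ratio = 101/45 = 2.2444; torque at the final shaft = 5.3054 × 2.2444 = 11.908 N·m.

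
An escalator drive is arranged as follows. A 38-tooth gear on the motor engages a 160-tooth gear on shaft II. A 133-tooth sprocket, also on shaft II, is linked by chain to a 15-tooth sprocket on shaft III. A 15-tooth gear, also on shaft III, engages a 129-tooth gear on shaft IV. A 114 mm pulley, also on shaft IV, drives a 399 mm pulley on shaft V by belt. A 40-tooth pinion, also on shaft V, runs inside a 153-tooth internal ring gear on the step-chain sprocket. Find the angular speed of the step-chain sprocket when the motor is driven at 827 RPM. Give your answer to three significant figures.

Gear mesh: ratio = 160/38 = 4.2105, so shaft II turns at 827 / 4.2105 = 196.41 RPM.
Chain: ratio = 15/133 = 0.11278, so shaft III turns at 196.41 / 0.11278 = 1741.5 RPM.
Gear mesh: ratio = 129/15 = 8.6, so shaft IV turns at 1741.5 / 8.6 = 202.5 RPM.
Belt: ratio = 399/114 = 3.5, so shaft V turns at 202.5 / 3.5 = 57.858 RPM.
Internal gear: ratio = 153/40 = 3.825, so the step-chain sprocket turns at 57.858 / 3.825 = 15.126 RPM.

15.1 RPM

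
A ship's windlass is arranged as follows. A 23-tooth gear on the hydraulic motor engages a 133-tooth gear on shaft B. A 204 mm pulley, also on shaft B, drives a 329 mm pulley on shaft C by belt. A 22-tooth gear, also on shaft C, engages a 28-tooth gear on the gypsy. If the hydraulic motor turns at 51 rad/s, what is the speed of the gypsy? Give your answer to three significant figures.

Gear mesh: ratio = 133/23 = 5.7826, so shaft B turns at 51 / 5.7826 = 8.8195 rad/s.
Belt: ratio = 329/204 = 1.6127, so shaft C turns at 8.8195 / 1.6127 = 5.4687 rad/s.
Gear mesh: ratio = 28/22 = 1.2727, so the gypsy turns at 5.4687 / 1.2727 = 4.2968 rad/s.

4.30 rad/s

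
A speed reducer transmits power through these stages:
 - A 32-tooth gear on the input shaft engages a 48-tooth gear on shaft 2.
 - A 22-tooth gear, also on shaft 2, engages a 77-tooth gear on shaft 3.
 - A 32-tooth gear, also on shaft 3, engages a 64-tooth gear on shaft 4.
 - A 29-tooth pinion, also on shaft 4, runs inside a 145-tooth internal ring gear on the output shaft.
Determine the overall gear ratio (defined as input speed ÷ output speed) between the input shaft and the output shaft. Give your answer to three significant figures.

Each stage contributes driven/driver: gear mesh 48/32 = 1.5, gear mesh 77/22 = 3.5, gear mesh 64/32 = 2, internal gear 145/29 = 5.
Overall: 1.5 × 3.5 × 2 × 5 = 52.5.

52.5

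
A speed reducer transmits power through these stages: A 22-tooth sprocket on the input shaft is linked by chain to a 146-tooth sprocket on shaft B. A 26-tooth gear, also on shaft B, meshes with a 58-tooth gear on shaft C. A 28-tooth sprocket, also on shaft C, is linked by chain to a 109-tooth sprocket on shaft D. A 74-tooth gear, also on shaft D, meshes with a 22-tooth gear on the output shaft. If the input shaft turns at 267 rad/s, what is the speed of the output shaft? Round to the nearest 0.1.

Chain: ratio = 146/22 = 6.6364, so shaft B turns at 267 / 6.6364 = 40.233 rad/s.
Gear mesh: ratio = 58/26 = 2.2308, so shaft C turns at 40.233 / 2.2308 = 18.035 rad/s.
Chain: ratio = 109/28 = 3.8929, so shaft D turns at 18.035 / 3.8929 = 4.633 rad/s.
Gear mesh: ratio = 22/74 = 0.2973, so the output shaft turns at 4.633 / 0.2973 = 15.584 rad/s.

15.6 rad/s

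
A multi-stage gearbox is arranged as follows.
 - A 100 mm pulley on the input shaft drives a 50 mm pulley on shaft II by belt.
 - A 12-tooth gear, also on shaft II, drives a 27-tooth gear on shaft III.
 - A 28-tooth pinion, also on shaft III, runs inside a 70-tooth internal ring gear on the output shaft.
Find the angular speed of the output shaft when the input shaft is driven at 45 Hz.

the input shaft → shaft II (belt, 50/100): 45 ÷ 0.5 = 90 Hz
shaft II → shaft III (gear mesh, 27/12): 90 ÷ 2.25 = 40 Hz
shaft III → the output shaft (internal gear, 70/28): 40 ÷ 2.5 = 16 Hz

16 Hz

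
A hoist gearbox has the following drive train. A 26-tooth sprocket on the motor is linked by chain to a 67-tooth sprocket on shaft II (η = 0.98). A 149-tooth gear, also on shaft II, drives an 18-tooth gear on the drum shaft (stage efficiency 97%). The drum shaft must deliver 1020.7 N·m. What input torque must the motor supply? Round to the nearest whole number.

Overall ratio R = 2.5769 × 0.12081 = 0.31131; overall efficiency η = 0.98 × 0.97 = 0.9506.
Input torque = output torque / (R × η) = 1020.7 / (0.31131 × 0.9506) = 3449.2 N·m.

3449 N·m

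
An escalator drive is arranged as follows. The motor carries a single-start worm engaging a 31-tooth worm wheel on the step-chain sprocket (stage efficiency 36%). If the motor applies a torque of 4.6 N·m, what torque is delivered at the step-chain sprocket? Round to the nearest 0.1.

51.3 N·m

worm 31/1 = 31 → τ = 4.6·31·0.36 = 51.336 N·m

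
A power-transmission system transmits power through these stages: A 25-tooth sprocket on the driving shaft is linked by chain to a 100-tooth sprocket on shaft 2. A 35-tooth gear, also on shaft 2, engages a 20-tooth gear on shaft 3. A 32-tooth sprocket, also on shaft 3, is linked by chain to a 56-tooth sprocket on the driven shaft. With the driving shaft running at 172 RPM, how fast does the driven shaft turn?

43 RPM

chain 100/25 = 4 → 172/4 = 43 RPM
gear mesh 20/35 = 0.57143 → 43/0.57143 = 75.25 RPM
chain 56/32 = 1.75 → 75.25/1.75 = 43 RPM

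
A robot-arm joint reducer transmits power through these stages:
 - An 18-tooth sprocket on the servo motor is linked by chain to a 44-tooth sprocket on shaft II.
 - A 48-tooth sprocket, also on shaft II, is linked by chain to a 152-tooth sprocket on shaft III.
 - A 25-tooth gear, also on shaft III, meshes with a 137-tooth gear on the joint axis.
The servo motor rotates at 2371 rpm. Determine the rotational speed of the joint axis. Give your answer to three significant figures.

55.9 rpm

chain 44/18 = 2.4444 → 2371/2.4444 = 969.95 rpm
chain 152/48 = 3.1667 → 969.95/3.1667 = 306.3 rpm
gear mesh 137/25 = 5.48 → 306.3/5.48 = 55.894 rpm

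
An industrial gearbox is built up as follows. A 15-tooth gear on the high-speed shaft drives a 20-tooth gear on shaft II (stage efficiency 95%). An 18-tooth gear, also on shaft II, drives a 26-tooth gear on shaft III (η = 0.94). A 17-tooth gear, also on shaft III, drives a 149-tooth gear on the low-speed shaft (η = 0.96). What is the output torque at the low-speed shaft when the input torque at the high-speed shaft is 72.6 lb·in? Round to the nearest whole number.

1051 lb·in

After the gear mesh (20/15): 72.6 × 1.3333 × 0.95 = 91.96 lb·in
After the gear mesh (26/18): 91.96 × 1.4444 × 0.94 = 124.86 lb·in
After the gear mesh (149/17): 124.86 × 8.7647 × 0.96 = 1050.6 lb·in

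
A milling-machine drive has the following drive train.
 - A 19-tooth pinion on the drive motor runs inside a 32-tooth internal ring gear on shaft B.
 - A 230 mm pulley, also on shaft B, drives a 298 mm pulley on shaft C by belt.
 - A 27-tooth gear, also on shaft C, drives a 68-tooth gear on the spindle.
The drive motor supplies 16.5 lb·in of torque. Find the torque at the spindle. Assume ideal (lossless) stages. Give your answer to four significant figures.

90.68 lb·in

After the internal gear (32/19): 16.5 × 1.6842 = 27.789 lb·in
After the belt (298/230): 27.789 × 1.2957 = 36.005 lb·in
After the gear mesh (68/27): 36.005 × 2.5185 = 90.68 lb·in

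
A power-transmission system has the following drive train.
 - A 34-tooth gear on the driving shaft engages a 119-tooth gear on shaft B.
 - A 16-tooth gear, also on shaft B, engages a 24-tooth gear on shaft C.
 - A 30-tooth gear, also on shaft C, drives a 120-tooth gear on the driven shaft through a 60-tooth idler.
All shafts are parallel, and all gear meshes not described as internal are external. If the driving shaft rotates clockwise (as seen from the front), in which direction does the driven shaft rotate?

the driving shaft → shaft B: external mesh, 1 reversal → CCW.
shaft B → shaft C: external mesh, 1 reversal → CW.
shaft C → the driven shaft: driver → idler → driven is 2 external meshes, 2 reversals → CW.
4 reversals in total — an even number — so the driven shaft turns the same way as the driving shaft.

clockwise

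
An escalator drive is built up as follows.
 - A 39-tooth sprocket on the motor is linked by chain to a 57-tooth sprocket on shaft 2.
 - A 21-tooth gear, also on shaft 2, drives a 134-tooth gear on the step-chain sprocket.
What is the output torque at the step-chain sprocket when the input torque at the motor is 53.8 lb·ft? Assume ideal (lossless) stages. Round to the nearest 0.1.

Chain: ratio = 57/39 = 1.4615; torque at shaft 2 = 53.8 × 1.4615 = 78.631 lb·ft.
Gear mesh: ratio = 134/21 = 6.381; torque at the step-chain sprocket = 78.631 × 6.381 = 501.74 lb·ft.

501.7 lb·ft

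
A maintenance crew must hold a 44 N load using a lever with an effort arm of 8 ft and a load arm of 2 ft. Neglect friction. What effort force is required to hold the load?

11 N

Lever MA = effort arm / load arm = 8/2 = 4.
Effort = load / MA = 44 / 4 = 11 N.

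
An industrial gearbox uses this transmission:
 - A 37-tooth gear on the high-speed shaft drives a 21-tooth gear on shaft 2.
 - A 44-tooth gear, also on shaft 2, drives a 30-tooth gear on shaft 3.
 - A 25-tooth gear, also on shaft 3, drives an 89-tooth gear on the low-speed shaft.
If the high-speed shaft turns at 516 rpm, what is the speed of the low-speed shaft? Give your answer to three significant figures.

Gear mesh: ratio = 21/37 = 0.56757, so shaft 2 turns at 516 / 0.56757 = 909.14 rpm.
Gear mesh: ratio = 30/44 = 0.68182, so shaft 3 turns at 909.14 / 0.68182 = 1333.4 rpm.
Gear mesh: ratio = 89/25 = 3.56, so the low-speed shaft turns at 1333.4 / 3.56 = 374.55 rpm.

375 rpm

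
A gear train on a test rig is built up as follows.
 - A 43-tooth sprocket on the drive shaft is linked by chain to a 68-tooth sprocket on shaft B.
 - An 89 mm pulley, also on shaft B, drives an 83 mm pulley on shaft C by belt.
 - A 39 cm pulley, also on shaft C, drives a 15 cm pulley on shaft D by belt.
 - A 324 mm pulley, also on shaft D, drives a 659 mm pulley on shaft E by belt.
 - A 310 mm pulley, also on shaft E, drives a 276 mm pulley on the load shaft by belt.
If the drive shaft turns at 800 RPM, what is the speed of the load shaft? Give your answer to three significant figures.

779 RPM

the drive shaft → shaft B (chain, 68/43): 800 ÷ 1.5814 = 505.88 RPM
shaft B → shaft C (belt, 83/89): 505.88 ÷ 0.93258 = 542.45 RPM
shaft C → shaft D (belt, 15/39): 542.45 ÷ 0.38462 = 1410.4 RPM
shaft D → shaft E (belt, 659/324): 1410.4 ÷ 2.034 = 693.42 RPM
shaft E → the load shaft (belt, 276/310): 693.42 ÷ 0.89032 = 778.84 RPM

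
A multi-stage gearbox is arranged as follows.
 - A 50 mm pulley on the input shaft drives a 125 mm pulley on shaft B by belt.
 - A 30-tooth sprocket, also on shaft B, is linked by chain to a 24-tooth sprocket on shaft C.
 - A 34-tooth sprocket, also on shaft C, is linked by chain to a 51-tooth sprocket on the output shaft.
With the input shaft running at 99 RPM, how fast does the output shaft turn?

belt 125/50 = 2.5 → 99/2.5 = 39.6 RPM
chain 24/30 = 0.8 → 39.6/0.8 = 49.5 RPM
chain 51/34 = 1.5 → 49.5/1.5 = 33 RPM

33 RPM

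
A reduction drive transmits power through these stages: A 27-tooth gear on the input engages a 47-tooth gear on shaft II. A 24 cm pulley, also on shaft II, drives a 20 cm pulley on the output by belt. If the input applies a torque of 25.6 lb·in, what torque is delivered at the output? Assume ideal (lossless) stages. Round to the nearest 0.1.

37.1 lb·in

gear mesh 47/27 = 1.7407 → τ = 25.6·1.7407 = 44.563 lb·in
belt 20/24 = 0.83333 → τ = 44.563·0.83333 = 37.136 lb·in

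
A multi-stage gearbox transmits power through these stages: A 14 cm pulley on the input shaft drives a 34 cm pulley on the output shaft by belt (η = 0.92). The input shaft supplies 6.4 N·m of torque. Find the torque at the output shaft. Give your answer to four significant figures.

14.30 N·m

After the belt (34/14): 6.4 × 2.4286 × 0.92 = 14.299 N·m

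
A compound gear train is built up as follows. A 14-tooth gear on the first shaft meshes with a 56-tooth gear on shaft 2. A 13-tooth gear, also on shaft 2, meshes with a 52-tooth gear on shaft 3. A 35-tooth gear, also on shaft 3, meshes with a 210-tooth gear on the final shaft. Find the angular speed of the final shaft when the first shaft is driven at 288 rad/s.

Gear mesh: ratio = 56/14 = 4, so shaft 2 turns at 288 / 4 = 72 rad/s.
Gear mesh: ratio = 52/13 = 4, so shaft 3 turns at 72 / 4 = 18 rad/s.
Gear mesh: ratio = 210/35 = 6, so the final shaft turns at 18 / 6 = 3 rad/s.

3 rad/s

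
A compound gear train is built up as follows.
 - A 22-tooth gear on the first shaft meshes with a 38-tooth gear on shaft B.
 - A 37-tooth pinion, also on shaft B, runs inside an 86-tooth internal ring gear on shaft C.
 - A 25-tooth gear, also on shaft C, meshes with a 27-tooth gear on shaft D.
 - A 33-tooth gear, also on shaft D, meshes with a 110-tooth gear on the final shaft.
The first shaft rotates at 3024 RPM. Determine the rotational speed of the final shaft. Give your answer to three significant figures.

209 RPM

Gear mesh: ratio = 38/22 = 1.7273, so shaft B turns at 3024 / 1.7273 = 1750.7 RPM.
Internal gear: ratio = 86/37 = 2.3243, so shaft C turns at 1750.7 / 2.3243 = 753.22 RPM.
Gear mesh: ratio = 27/25 = 1.08, so shaft D turns at 753.22 / 1.08 = 697.43 RPM.
Gear mesh: ratio = 110/33 = 3.3333, so the final shaft turns at 697.43 / 3.3333 = 209.23 RPM.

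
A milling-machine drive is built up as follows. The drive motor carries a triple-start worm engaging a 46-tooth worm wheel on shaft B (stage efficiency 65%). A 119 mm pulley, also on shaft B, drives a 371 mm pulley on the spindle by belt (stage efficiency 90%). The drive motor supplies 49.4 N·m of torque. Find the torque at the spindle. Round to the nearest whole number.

1381 N·m

After the worm (46/3): 49.4 × 15.333 × 0.65 = 492.35 N·m
After the belt (371/119): 492.35 × 3.1176 × 0.90 = 1381.5 N·m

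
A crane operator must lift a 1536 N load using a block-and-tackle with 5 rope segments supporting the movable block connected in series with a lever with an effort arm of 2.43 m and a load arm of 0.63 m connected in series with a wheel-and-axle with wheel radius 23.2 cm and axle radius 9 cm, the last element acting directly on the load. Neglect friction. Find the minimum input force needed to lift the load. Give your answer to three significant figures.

30.9 N

Block-and-tackle MA = number of supporting rope parts = 5.
Lever MA = effort arm / load arm = 2.43/0.63 = 3.8571.
Wheel-and-axle MA = R/r = 23.2/9 = 2.5778.
Combined ideal MA = 5 × 3.8571 × 2.5778 = 49.714.
Effort = load / MA = 1536 / 49.714 = 30.897 N.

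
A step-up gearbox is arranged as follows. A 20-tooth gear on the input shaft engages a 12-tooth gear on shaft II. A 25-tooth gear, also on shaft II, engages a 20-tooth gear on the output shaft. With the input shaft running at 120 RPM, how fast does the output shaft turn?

250 RPM

gear mesh 12/20 = 0.6 → 120/0.6 = 200 RPM
gear mesh 20/25 = 0.8 → 200/0.8 = 250 RPM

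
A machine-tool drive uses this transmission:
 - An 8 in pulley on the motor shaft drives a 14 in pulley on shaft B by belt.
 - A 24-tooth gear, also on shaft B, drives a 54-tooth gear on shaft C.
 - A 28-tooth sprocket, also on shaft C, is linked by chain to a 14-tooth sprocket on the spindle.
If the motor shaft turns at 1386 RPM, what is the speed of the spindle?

704 RPM

belt 14/8 = 1.75 → 1386/1.75 = 792 RPM
gear mesh 54/24 = 2.25 → 792/2.25 = 352 RPM
chain 14/28 = 0.5 → 352/0.5 = 704 RPM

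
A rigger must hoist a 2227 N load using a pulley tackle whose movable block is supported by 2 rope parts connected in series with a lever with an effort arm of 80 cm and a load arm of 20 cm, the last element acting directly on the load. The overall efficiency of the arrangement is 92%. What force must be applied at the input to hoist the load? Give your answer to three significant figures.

Block-and-tackle MA = number of supporting rope parts = 2.
Lever MA = effort arm / load arm = 80/20 = 4.
Combined ideal MA = 2 × 4 = 8.
Actual MA = 8 × 0.92 = 7.36.
Effort = load / actual MA = 2227 / 7.36 = 302.58 N.

303 N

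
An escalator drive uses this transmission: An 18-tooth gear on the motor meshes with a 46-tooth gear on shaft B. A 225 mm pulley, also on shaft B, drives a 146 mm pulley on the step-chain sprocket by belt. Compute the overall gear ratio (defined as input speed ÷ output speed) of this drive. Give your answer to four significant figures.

Each stage contributes driven/driver: gear mesh 46/18 = 2.5556, belt 146/225 = 0.64889.
Overall: 2.5556 × 0.64889 = 1.6583.

1.658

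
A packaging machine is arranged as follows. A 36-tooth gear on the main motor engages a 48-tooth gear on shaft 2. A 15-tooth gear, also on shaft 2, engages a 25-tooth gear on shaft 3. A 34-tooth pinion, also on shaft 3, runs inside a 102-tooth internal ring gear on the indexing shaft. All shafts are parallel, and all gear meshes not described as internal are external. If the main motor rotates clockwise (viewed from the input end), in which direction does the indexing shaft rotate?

the main motor → shaft 2: external mesh, 1 reversal → CCW.
shaft 2 → shaft 3: external mesh, 1 reversal → CW.
shaft 3 → the indexing shaft: internal mesh, same direction → CW.
2 reversals in total — an even number — so the indexing shaft turns the same way as the main motor.

clockwise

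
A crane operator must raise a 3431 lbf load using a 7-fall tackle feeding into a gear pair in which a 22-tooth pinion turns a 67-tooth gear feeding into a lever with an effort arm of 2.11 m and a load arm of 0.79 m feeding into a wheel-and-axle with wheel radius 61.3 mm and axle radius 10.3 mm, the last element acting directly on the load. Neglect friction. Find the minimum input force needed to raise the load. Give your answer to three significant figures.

Block-and-tackle MA = number of supporting rope parts = 7.
Gear pair MA = 67/22 = 3.0455.
Lever MA = effort arm / load arm = 2.11/0.79 = 2.6709.
Wheel-and-axle MA = R/r = 61.3/10.3 = 5.9515.
Combined ideal MA = 7 × 3.0455 × 2.6709 × 5.9515 = 338.87.
Effort = load / MA = 3431 / 338.87 = 10.125 lbf.

10.1 lbf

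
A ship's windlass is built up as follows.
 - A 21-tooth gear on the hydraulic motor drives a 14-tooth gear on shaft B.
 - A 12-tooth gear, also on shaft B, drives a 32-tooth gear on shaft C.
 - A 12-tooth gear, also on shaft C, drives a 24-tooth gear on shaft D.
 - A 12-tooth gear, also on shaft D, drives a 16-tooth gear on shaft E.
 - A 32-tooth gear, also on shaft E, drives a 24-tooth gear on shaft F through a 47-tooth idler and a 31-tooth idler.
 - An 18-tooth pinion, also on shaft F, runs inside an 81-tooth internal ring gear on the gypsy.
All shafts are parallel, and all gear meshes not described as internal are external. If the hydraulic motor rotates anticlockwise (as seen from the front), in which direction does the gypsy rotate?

the hydraulic motor → shaft B: external mesh, 1 reversal → CW.
shaft B → shaft C: external mesh, 1 reversal → CCW.
shaft C → shaft D: external mesh, 1 reversal → CW.
shaft D → shaft E: external mesh, 1 reversal → CCW.
shaft E → shaft F: driver → idler → idler → driven is 3 external meshes, 3 reversals → CW.
shaft F → the gypsy: internal mesh, same direction → CW.
7 reversals in total — an odd number — so the gypsy turns opposite to the hydraulic motor.

clockwise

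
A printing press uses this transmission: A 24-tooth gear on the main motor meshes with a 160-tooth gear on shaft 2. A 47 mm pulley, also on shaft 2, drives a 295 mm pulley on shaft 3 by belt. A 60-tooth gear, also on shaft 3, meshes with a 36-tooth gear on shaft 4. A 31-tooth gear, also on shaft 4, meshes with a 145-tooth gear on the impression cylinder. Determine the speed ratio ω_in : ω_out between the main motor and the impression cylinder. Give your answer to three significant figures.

Each stage contributes driven/driver: gear mesh 160/24 = 6.6667, belt 295/47 = 6.2766, gear mesh 36/60 = 0.6, gear mesh 145/31 = 4.6774.
Overall: 6.6667 × 6.2766 × 0.6 × 4.6774 = 117.43.

117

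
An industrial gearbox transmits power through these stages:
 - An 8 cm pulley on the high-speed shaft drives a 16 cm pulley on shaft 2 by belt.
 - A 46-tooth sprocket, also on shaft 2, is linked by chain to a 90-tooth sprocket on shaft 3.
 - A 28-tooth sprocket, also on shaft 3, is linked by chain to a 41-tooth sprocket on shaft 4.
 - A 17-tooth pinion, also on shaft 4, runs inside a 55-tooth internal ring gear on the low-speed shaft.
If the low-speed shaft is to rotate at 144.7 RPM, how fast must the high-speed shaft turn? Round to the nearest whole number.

Overall ratio R = 2 × 1.9565 × 1.4643 × 3.2353 = 18.538.
Required input speed = output speed × R = 144.7 × 18.538 = 2682.4 RPM.

2682 RPM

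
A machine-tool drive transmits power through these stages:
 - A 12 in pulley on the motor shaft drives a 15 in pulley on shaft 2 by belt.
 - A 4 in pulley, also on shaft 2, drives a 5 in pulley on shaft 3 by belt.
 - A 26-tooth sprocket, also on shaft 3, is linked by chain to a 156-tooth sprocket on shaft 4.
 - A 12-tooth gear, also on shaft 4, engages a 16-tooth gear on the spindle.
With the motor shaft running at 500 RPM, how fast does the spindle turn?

belt 15/12 = 1.25 → 500/1.25 = 400 RPM
belt 5/4 = 1.25 → 400/1.25 = 320 RPM
chain 156/26 = 6 → 320/6 = 53.333 RPM
gear mesh 16/12 = 1.3333 → 53.333/1.3333 = 40 RPM

40 RPM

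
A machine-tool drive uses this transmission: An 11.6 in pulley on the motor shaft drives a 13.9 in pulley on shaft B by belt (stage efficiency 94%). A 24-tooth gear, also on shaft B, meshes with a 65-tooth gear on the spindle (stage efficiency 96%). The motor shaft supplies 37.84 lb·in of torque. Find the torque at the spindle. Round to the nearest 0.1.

110.8 lb·in

Belt: ratio = 13.9/11.6 = 1.1983; torque at shaft B = 37.84 × 1.1983 × 0.94 = 42.622 lb·in.
Gear mesh: ratio = 65/24 = 2.7083; torque at the spindle = 42.622 × 2.7083 × 0.96 = 110.82 lb·in.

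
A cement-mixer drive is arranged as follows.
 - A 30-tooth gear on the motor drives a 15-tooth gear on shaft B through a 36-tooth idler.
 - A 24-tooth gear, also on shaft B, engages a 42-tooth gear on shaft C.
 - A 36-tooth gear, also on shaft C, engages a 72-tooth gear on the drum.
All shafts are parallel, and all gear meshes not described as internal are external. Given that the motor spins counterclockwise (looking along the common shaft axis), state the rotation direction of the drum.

the motor → shaft B: driver → idler → driven is 2 external meshes, 2 reversals → CCW.
shaft B → shaft C: external mesh, 1 reversal → CW.
shaft C → the drum: external mesh, 1 reversal → CCW.
4 reversals in total — an even number — so the drum turns the same way as the motor.

counterclockwise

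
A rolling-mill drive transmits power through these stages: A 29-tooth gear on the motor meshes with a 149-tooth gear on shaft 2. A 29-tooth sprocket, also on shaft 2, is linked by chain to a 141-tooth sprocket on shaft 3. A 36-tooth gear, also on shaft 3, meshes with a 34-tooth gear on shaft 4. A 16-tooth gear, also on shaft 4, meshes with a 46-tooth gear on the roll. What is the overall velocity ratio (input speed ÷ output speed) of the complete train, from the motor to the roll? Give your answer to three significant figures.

67.8

Each stage contributes driven/driver: gear mesh 149/29 = 5.1379, chain 141/29 = 4.8621, gear mesh 34/36 = 0.94444, gear mesh 46/16 = 2.875.
Overall: 5.1379 × 4.8621 × 0.94444 × 2.875 = 67.83.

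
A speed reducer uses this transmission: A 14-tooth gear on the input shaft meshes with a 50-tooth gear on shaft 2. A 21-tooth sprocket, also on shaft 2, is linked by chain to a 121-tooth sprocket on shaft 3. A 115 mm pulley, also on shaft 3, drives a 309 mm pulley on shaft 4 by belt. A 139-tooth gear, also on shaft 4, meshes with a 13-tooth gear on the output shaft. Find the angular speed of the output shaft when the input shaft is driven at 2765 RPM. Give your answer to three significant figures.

gear mesh 50/14 = 3.5714 → 2765/3.5714 = 774.2 RPM
chain 121/21 = 5.7619 → 774.2/5.7619 = 134.37 RPM
belt 309/115 = 2.687 → 134.37/2.687 = 50.006 RPM
gear mesh 13/139 = 0.093525 → 50.006/0.093525 = 534.68 RPM

535 RPM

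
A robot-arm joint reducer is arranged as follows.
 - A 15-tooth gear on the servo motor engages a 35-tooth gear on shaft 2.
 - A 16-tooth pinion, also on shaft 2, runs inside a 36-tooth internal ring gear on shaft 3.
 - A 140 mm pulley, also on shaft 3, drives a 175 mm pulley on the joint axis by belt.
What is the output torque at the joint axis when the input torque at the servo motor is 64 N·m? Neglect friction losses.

Gear mesh: ratio = 35/15 = 2.3333; torque at shaft 2 = 64 × 2.3333 = 149.33 N·m.
Internal gear: ratio = 36/16 = 2.25; torque at shaft 3 = 149.33 × 2.25 = 336 N·m.
Belt: ratio = 175/140 = 1.25; torque at the joint axis = 336 × 1.25 = 420 N·m.

420 N·m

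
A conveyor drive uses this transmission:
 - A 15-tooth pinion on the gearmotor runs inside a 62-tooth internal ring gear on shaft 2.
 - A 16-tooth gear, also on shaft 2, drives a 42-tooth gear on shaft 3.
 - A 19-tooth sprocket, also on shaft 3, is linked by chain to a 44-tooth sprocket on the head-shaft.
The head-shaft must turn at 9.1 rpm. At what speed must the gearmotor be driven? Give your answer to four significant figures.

228.6 rpm

Overall ratio R = 4.1333 × 2.625 × 2.3158 = 25.126.
Required input speed = output speed × R = 9.1 × 25.126 = 228.65 rpm.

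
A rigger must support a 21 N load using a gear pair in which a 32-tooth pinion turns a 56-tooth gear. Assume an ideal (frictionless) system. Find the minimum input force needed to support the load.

12 N

Gear pair MA = 56/32 = 1.75.
Effort = load / MA = 21 / 1.75 = 12 N.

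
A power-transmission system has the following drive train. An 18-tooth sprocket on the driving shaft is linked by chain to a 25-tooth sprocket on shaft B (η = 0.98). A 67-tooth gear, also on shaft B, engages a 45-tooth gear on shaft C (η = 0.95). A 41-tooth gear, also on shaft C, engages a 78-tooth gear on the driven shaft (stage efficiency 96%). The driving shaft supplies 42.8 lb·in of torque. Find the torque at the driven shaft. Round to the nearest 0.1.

After the chain (25/18): 42.8 × 1.3889 × 0.98 = 58.256 lb·in
After the gear mesh (45/67): 58.256 × 0.67164 × 0.95 = 37.171 lb·in
After the gear mesh (78/41): 37.171 × 1.9024 × 0.96 = 67.886 lb·in

67.9 lb·in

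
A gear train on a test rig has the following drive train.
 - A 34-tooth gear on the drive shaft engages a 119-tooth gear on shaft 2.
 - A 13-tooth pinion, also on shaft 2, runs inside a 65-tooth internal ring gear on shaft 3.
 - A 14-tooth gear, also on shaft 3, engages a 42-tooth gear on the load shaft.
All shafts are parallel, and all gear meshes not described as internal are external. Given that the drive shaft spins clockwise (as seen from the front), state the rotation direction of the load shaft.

the drive shaft → shaft 2: external mesh, 1 reversal → CCW.
shaft 2 → shaft 3: internal mesh, same direction → CCW.
shaft 3 → the load shaft: external mesh, 1 reversal → CW.
2 reversals in total — an even number — so the load shaft turns the same way as the drive shaft.

clockwise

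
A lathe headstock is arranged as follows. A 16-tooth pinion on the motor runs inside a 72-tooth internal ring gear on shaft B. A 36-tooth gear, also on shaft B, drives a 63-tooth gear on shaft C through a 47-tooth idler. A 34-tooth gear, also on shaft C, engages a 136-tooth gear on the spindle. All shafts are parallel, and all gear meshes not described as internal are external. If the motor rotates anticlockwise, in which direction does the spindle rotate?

the motor → shaft B: internal mesh, same direction → CCW.
shaft B → shaft C: driver → idler → driven is 2 external meshes, 2 reversals → CCW.
shaft C → the spindle: external mesh, 1 reversal → CW.
3 reversals in total — an odd number — so the spindle turns opposite to the motor.

clockwise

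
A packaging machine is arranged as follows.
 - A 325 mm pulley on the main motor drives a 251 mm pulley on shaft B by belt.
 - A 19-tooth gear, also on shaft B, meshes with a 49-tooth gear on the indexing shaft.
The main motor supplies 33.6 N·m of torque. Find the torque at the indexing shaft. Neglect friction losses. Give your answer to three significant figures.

66.9 N·m

After the belt (251/325): 33.6 × 0.77231 = 25.95 N·m
After the gear mesh (49/19): 25.95 × 2.5789 = 66.922 N·m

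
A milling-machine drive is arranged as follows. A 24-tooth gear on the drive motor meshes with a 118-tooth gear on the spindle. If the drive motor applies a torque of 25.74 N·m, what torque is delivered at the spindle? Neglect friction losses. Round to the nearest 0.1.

126.6 N·m

Gear mesh: ratio = 118/24 = 4.9167; torque at the spindle = 25.74 × 4.9167 = 126.56 N·m.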